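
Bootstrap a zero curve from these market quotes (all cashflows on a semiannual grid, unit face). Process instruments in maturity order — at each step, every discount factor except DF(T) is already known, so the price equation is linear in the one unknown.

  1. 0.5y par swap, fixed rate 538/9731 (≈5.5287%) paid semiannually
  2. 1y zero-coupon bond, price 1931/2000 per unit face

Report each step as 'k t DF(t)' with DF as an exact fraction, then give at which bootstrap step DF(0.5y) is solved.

step 1 [0.5y] swap r/2=269/9731: DF=(1 − 269/9731·(0))/(1+269/9731) = 9731/10000 ≈ 0.973100
step 2 [1y] zero: DF = P = 1931/2000 ≈ 0.965500

1 1/2 9731/10000
2 1 1931/2000
DF(0.5y) is solved at step 1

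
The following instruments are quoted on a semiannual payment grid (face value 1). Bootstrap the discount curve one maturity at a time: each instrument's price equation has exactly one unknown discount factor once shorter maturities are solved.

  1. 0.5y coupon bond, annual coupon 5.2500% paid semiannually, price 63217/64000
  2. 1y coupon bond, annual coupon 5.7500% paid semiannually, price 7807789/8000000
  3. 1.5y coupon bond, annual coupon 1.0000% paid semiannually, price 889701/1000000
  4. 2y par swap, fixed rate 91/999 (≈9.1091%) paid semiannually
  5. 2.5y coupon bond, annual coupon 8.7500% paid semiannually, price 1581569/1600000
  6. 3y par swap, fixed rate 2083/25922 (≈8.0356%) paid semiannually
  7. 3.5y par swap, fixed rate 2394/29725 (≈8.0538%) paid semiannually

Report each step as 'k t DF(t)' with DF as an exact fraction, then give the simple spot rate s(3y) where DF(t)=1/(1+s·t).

step 1 [0.5y] bond c/2=21/800: DF=(63217/64000 − 21/800·(0))/(1+21/800) = 77/80 ≈ 0.962500
step 2 [1y] bond c/2=23/800: DF=(7807789/8000000 − 23/800·(0.962500))/(1+23/800) = 4609/5000 ≈ 0.921800
step 3 [1.5y] bond c/2=1/200: DF=(889701/1000000 − 1/200·(0.962500+0.921800))/(1+1/200) = 8759/10000 ≈ 0.875900
step 4 [2y] swap r/2=91/1998: DF=(1 − 91/1998·(0.962500+0.921800+0.875900))/(1+91/1998) = 4181/5000 ≈ 0.836200
step 5 [2.5y] bond c/2=7/160: DF=(1581569/1600000 − 7/160·(0.962500+0.921800+0.875900+0.836200))/(1+7/160) = 7963/10000 ≈ 0.796300
step 6 [3y] swap r/2=2083/51844: DF=(1 − 2083/51844·(0.962500+0.921800+0.875900+0.836200+0.796300))/(1+2083/51844) = 7917/10000 ≈ 0.791700
step 7 [3.5y] swap r/2=1197/29725: DF=(1 − 1197/29725·(0.962500+0.921800+0.875900+0.836200+0.796300+0.791700))/(1+1197/29725) = 3803/5000 ≈ 0.760600

1 1/2 77/80
2 1 4609/5000
3 3/2 8759/10000
4 2 4181/5000
5 5/2 7963/10000
6 3 7917/10000
7 7/2 3803/5000
s(3y) = (1/(7917/10000) − 1)/(3) = 2083/23751 ≈ 8.7702%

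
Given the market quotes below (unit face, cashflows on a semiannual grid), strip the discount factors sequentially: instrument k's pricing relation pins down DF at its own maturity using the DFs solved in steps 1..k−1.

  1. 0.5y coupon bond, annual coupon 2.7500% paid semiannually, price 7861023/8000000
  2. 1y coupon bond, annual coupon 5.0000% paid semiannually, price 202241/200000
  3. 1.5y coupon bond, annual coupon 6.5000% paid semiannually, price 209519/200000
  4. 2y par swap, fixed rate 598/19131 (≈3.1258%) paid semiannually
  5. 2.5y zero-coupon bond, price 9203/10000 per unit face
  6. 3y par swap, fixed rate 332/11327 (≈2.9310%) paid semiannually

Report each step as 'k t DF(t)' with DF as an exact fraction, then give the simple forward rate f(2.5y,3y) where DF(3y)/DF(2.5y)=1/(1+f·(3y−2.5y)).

1 1/2 9693/10000
2 1 9629/10000
3 3/2 4769/5000
4 2 4701/5000
5 5/2 9203/10000
6 3 917/1000
f(2.5y,3y) = ((9203/10000)/(917/1000) − 1)/(1/2) = 33/4585 ≈ 0.7197%

step 1 [0.5y] bond c/2=11/800: DF=(7861023/8000000 − 11/800·(0))/(1+11/800) = 9693/10000 ≈ 0.969300
step 2 [1y] bond c/2=1/40: DF=(202241/200000 − 1/40·(0.969300))/(1+1/40) = 9629/10000 ≈ 0.962900
step 3 [1.5y] bond c/2=13/400: DF=(209519/200000 − 13/400·(0.969300+0.962900))/(1+13/400) = 4769/5000 ≈ 0.953800
step 4 [2y] swap r/2=299/19131: DF=(1 − 299/19131·(0.969300+0.962900+0.953800))/(1+299/19131) = 4701/5000 ≈ 0.940200
step 5 [2.5y] zero: DF = P = 9203/10000 ≈ 0.920300
step 6 [3y] swap r/2=166/11327: DF=(1 − 166/11327·(0.969300+0.962900+0.953800+0.940200+0.920300))/(1+166/11327) = 917/1000 ≈ 0.917000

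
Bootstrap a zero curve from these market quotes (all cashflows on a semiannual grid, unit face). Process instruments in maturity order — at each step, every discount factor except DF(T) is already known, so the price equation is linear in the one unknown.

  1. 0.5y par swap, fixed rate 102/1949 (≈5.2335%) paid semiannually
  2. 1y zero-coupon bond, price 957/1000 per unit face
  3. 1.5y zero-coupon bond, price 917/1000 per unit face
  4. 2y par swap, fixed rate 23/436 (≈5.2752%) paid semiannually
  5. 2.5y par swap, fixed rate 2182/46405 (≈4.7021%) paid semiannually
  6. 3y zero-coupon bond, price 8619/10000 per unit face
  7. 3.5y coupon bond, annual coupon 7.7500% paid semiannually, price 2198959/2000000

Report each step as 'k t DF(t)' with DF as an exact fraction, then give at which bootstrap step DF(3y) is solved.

1 1/2 1949/2000
2 1 957/1000
3 3/2 917/1000
4 2 9011/10000
5 5/2 8909/10000
6 3 8619/10000
7 7/2 2133/2500
DF(3y) is solved at step 6

step 1 [0.5y] swap r/2=51/1949: DF=(1 − 51/1949·(0))/(1+51/1949) = 1949/2000 ≈ 0.974500
step 2 [1y] zero: DF = P = 957/1000 ≈ 0.957000
step 3 [1.5y] zero: DF = P = 917/1000 ≈ 0.917000
step 4 [2y] swap r/2=23/872: DF=(1 − 23/872·(0.974500+0.957000+0.917000))/(1+23/872) = 9011/10000 ≈ 0.901100
step 5 [2.5y] swap r/2=1091/46405: DF=(1 − 1091/46405·(0.974500+0.957000+0.917000+0.901100))/(1+1091/46405) = 8909/10000 ≈ 0.890900
step 6 [3y] zero: DF = P = 8619/10000 ≈ 0.861900
step 7 [3.5y] bond c/2=31/800: DF=(2198959/2000000 − 31/800·(0.974500+0.957000+0.917000+0.901100+0.890900+0.861900))/(1+31/800) = 2133/2500 ≈ 0.853200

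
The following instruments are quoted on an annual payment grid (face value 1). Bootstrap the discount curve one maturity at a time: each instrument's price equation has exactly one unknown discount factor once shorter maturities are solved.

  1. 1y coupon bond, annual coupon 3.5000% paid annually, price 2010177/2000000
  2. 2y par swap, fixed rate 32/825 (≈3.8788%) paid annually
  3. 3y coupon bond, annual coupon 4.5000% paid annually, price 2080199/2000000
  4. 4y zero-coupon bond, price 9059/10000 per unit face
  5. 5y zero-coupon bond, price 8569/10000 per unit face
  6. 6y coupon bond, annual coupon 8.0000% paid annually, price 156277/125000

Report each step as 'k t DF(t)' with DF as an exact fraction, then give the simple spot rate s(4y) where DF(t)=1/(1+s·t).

1 1 9711/10000
2 2 579/625
3 3 571/625
4 4 9059/10000
5 5 8569/10000
6 6 2047/2500
s(4y) = (1/(9059/10000) − 1)/(4) = 941/36236 ≈ 2.5969%

step 1 [1y] bond c/1=7/200: DF=(2010177/2000000 − 7/200·(0))/(1+7/200) = 9711/10000 ≈ 0.971100
step 2 [2y] swap r/1=32/825: DF=(1 − 32/825·(0.971100))/(1+32/825) = 579/625 ≈ 0.926400
step 3 [3y] bond c/1=9/200: DF=(2080199/2000000 − 9/200·(0.971100+0.926400))/(1+9/200) = 571/625 ≈ 0.913600
step 4 [4y] zero: DF = P = 9059/10000 ≈ 0.905900
step 5 [5y] zero: DF = P = 8569/10000 ≈ 0.856900
step 6 [6y] bond c/1=2/25: DF=(156277/125000 − 2/25·(0.971100+0.926400+0.913600+0.905900+0.856900))/(1+2/25) = 2047/2500 ≈ 0.818800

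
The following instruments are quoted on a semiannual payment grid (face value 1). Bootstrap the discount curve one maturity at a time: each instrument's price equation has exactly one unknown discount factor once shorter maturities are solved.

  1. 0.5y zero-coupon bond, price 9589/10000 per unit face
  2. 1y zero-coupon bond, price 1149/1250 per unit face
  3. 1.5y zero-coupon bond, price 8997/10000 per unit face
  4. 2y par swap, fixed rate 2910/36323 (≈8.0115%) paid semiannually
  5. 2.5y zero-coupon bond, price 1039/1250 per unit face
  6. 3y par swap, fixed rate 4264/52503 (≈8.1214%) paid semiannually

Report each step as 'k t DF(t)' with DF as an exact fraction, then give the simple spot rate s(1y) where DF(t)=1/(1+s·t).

1 1/2 9589/10000
2 1 1149/1250
3 3/2 8997/10000
4 2 1709/2000
5 5/2 1039/1250
6 3 1967/2500
s(1y) = (1/(1149/1250) − 1)/(1) = 101/1149 ≈ 8.7903%

step 1 [0.5y] zero: DF = P = 9589/10000 ≈ 0.958900
step 2 [1y] zero: DF = P = 1149/1250 ≈ 0.919200
step 3 [1.5y] zero: DF = P = 8997/10000 ≈ 0.899700
step 4 [2y] swap r/2=1455/36323: DF=(1 − 1455/36323·(0.958900+0.919200+0.899700))/(1+1455/36323) = 1709/2000 ≈ 0.854500
step 5 [2.5y] zero: DF = P = 1039/1250 ≈ 0.831200
step 6 [3y] swap r/2=2132/52503: DF=(1 − 2132/52503·(0.958900+0.919200+0.899700+0.854500+0.831200))/(1+2132/52503) = 1967/2500 ≈ 0.786800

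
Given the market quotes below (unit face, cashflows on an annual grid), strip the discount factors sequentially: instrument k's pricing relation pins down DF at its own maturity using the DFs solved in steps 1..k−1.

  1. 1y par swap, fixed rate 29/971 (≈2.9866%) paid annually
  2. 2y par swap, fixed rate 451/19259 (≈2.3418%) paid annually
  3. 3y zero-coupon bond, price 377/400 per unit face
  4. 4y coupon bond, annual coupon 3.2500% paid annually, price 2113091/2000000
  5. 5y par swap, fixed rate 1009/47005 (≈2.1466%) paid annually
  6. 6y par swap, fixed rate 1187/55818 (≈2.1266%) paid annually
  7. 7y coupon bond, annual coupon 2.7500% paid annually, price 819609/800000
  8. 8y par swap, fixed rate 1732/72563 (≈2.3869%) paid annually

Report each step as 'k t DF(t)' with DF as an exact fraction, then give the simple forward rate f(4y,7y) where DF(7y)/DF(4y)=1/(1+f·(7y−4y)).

1 1 971/1000
2 2 9549/10000
3 3 377/400
4 4 933/1000
5 5 8991/10000
6 6 8813/10000
7 7 8477/10000
8 8 2067/2500
f(4y,7y) = ((933/1000)/(8477/10000) − 1)/(3) = 853/25431 ≈ 3.3542%

step 1 [1y] swap r/1=29/971: DF=(1 − 29/971·(0))/(1+29/971) = 971/1000 ≈ 0.971000
step 2 [2y] swap r/1=451/19259: DF=(1 − 451/19259·(0.971000))/(1+451/19259) = 9549/10000 ≈ 0.954900
step 3 [3y] zero: DF = P = 377/400 ≈ 0.942500
step 4 [4y] bond c/1=13/400: DF=(2113091/2000000 − 13/400·(0.971000+0.954900+0.942500))/(1+13/400) = 933/1000 ≈ 0.933000
step 5 [5y] swap r/1=1009/47005: DF=(1 − 1009/47005·(0.971000+0.954900+0.942500+0.933000))/(1+1009/47005) = 8991/10000 ≈ 0.899100
step 6 [6y] swap r/1=1187/55818: DF=(1 − 1187/55818·(0.971000+0.954900+0.942500+0.933000+0.899100))/(1+1187/55818) = 8813/10000 ≈ 0.881300
step 7 [7y] bond c/1=11/400: DF=(819609/800000 − 11/400·(0.971000+0.954900+0.942500+0.933000+0.899100+0.881300))/(1+11/400) = 8477/10000 ≈ 0.847700
step 8 [8y] swap r/1=1732/72563: DF=(1 − 1732/72563·(0.971000+0.954900+0.942500+0.933000+0.899100+0.881300+0.847700))/(1+1732/72563) = 2067/2500 ≈ 0.826800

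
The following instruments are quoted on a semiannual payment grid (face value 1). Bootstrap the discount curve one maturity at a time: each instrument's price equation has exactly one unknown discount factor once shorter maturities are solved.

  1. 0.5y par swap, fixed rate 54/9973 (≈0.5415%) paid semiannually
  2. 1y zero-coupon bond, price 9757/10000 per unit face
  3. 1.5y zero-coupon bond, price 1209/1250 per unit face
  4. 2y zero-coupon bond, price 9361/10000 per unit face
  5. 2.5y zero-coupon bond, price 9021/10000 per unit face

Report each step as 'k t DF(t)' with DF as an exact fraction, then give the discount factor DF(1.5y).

1 1/2 9973/10000
2 1 9757/10000
3 3/2 1209/1250
4 2 9361/10000
5 5/2 9021/10000
DF(1.5y) = 1209/1250 ≈ 0.967200

step 1 [0.5y] swap r/2=27/9973: DF=(1 − 27/9973·(0))/(1+27/9973) = 9973/10000 ≈ 0.997300
step 2 [1y] zero: DF = P = 9757/10000 ≈ 0.975700
step 3 [1.5y] zero: DF = P = 1209/1250 ≈ 0.967200
step 4 [2y] zero: DF = P = 9361/10000 ≈ 0.936100
step 5 [2.5y] zero: DF = P = 9021/10000 ≈ 0.902100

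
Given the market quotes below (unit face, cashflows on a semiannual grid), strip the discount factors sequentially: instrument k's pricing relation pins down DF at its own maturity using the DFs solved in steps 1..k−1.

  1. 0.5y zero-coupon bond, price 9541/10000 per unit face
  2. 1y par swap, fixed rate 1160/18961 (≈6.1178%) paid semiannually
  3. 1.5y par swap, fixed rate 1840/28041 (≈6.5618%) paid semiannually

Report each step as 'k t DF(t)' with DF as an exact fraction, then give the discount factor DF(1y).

step 1 [0.5y] zero: DF = P = 9541/10000 ≈ 0.954100
step 2 [1y] swap r/2=580/18961: DF=(1 − 580/18961·(0.954100))/(1+580/18961) = 471/500 ≈ 0.942000
step 3 [1.5y] swap r/2=920/28041: DF=(1 − 920/28041·(0.954100+0.942000))/(1+920/28041) = 227/250 ≈ 0.908000

1 1/2 9541/10000
2 1 471/500
3 3/2 227/250
DF(1y) = 471/500 ≈ 0.942000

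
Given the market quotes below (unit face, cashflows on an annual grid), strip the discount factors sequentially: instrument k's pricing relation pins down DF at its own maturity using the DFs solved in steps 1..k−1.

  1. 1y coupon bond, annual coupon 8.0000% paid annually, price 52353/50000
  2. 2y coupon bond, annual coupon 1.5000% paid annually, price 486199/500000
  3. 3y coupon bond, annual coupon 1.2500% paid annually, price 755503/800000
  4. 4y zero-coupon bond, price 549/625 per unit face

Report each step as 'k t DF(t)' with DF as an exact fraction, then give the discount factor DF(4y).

1 1 1939/2000
2 2 9437/10000
3 3 9091/10000
4 4 549/625
DF(4y) = 549/625 ≈ 0.878400

step 1 [1y] bond c/1=2/25: DF=(52353/50000 − 2/25·(0))/(1+2/25) = 1939/2000 ≈ 0.969500
step 2 [2y] bond c/1=3/200: DF=(486199/500000 − 3/200·(0.969500))/(1+3/200) = 9437/10000 ≈ 0.943700
step 3 [3y] bond c/1=1/80: DF=(755503/800000 − 1/80·(0.969500+0.943700))/(1+1/80) = 9091/10000 ≈ 0.909100
step 4 [4y] zero: DF = P = 549/625 ≈ 0.878400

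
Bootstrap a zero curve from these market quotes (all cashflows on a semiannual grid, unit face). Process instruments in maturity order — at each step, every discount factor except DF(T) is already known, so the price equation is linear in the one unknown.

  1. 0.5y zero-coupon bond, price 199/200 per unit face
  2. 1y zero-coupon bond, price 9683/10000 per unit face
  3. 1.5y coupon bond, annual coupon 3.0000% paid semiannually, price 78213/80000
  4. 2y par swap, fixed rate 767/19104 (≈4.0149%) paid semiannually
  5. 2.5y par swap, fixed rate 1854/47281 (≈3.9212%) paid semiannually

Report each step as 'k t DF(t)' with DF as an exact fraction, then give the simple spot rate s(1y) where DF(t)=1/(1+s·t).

step 1 [0.5y] zero: DF = P = 199/200 ≈ 0.995000
step 2 [1y] zero: DF = P = 9683/10000 ≈ 0.968300
step 3 [1.5y] bond c/2=3/200: DF=(78213/80000 − 3/200·(0.995000+0.968300))/(1+3/200) = 4671/5000 ≈ 0.934200
step 4 [2y] swap r/2=767/38208: DF=(1 − 767/38208·(0.995000+0.968300+0.934200))/(1+767/38208) = 9233/10000 ≈ 0.923300
step 5 [2.5y] swap r/2=927/47281: DF=(1 − 927/47281·(0.995000+0.968300+0.934200+0.923300))/(1+927/47281) = 9073/10000 ≈ 0.907300

1 1/2 199/200
2 1 9683/10000
3 3/2 4671/5000
4 2 9233/10000
5 5/2 9073/10000
s(1y) = (1/(9683/10000) − 1)/(1) = 317/9683 ≈ 3.2738%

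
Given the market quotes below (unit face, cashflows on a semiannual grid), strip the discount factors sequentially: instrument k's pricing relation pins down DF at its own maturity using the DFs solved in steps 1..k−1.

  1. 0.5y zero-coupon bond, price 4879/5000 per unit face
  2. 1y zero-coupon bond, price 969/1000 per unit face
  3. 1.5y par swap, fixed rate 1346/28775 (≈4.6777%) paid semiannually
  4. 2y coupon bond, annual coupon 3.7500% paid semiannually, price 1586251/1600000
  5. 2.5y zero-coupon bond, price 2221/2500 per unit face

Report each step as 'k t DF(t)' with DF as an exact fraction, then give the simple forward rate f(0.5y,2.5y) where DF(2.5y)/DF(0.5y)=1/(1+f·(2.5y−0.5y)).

1 1/2 4879/5000
2 1 969/1000
3 3/2 9327/10000
4 2 4601/5000
5 5/2 2221/2500
f(0.5y,2.5y) = ((4879/5000)/(2221/2500) − 1)/(2) = 437/8884 ≈ 4.9190%

step 1 [0.5y] zero: DF = P = 4879/5000 ≈ 0.975800
step 2 [1y] zero: DF = P = 969/1000 ≈ 0.969000
step 3 [1.5y] swap r/2=673/28775: DF=(1 − 673/28775·(0.975800+0.969000))/(1+673/28775) = 9327/10000 ≈ 0.932700
step 4 [2y] bond c/2=3/160: DF=(1586251/1600000 − 3/160·(0.975800+0.969000+0.932700))/(1+3/160) = 4601/5000 ≈ 0.920200
step 5 [2.5y] zero: DF = P = 2221/2500 ≈ 0.888400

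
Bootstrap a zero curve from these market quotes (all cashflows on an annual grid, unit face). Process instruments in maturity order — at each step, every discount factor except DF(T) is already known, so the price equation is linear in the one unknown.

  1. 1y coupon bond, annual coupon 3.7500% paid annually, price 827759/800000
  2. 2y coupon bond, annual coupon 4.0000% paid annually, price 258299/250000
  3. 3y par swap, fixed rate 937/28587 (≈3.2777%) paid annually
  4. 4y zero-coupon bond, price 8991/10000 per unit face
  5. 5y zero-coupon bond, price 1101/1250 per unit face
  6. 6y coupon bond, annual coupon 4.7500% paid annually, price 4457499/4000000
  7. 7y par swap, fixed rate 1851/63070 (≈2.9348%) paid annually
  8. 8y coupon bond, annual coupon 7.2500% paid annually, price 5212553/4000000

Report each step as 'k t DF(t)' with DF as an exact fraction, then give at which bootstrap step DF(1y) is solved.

step 1 [1y] bond c/1=3/80: DF=(827759/800000 − 3/80·(0))/(1+3/80) = 9973/10000 ≈ 0.997300
step 2 [2y] bond c/1=1/25: DF=(258299/250000 − 1/25·(0.997300))/(1+1/25) = 9551/10000 ≈ 0.955100
step 3 [3y] swap r/1=937/28587: DF=(1 − 937/28587·(0.997300+0.955100))/(1+937/28587) = 9063/10000 ≈ 0.906300
step 4 [4y] zero: DF = P = 8991/10000 ≈ 0.899100
step 5 [5y] zero: DF = P = 1101/1250 ≈ 0.880800
step 6 [6y] bond c/1=19/400: DF=(4457499/4000000 − 19/400·(0.997300+0.955100+0.906300+0.899100+0.880800))/(1+19/400) = 1707/2000 ≈ 0.853500
step 7 [7y] swap r/1=1851/63070: DF=(1 − 1851/63070·(0.997300+0.955100+0.906300+0.899100+0.880800+0.853500))/(1+1851/63070) = 8149/10000 ≈ 0.814900
step 8 [8y] bond c/1=29/400: DF=(5212553/4000000 − 29/400·(0.997300+0.955100+0.906300+0.899100+0.880800+0.853500+0.814900))/(1+29/400) = 7887/10000 ≈ 0.788700

1 1 9973/10000
2 2 9551/10000
3 3 9063/10000
4 4 8991/10000
5 5 1101/1250
6 6 1707/2000
7 7 8149/10000
8 8 7887/10000
DF(1y) is solved at step 1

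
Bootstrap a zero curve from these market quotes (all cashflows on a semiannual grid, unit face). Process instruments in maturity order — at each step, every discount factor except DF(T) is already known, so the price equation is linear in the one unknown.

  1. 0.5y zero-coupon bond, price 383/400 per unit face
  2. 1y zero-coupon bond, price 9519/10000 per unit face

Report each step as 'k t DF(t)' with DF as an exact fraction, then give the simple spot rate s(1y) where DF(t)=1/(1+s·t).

1 1/2 383/400
2 1 9519/10000
s(1y) = (1/(9519/10000) − 1)/(1) = 481/9519 ≈ 5.0531%

step 1 [0.5y] zero: DF = P = 383/400 ≈ 0.957500
step 2 [1y] zero: DF = P = 9519/10000 ≈ 0.951900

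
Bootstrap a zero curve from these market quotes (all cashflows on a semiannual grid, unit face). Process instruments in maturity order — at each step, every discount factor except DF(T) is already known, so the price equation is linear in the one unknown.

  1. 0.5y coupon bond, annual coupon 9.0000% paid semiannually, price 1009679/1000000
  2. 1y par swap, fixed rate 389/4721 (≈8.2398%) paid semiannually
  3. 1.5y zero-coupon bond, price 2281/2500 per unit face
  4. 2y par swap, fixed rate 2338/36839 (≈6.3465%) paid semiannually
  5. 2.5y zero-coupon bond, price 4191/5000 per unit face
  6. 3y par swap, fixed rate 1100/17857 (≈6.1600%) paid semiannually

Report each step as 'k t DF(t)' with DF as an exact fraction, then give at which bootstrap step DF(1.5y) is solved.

1 1/2 4831/5000
2 1 4611/5000
3 3/2 2281/2500
4 2 8831/10000
5 5/2 4191/5000
6 3 167/200
DF(1.5y) is solved at step 3

step 1 [0.5y] bond c/2=9/200: DF=(1009679/1000000 − 9/200·(0))/(1+9/200) = 4831/5000 ≈ 0.966200
step 2 [1y] swap r/2=389/9442: DF=(1 − 389/9442·(0.966200))/(1+389/9442) = 4611/5000 ≈ 0.922200
step 3 [1.5y] zero: DF = P = 2281/2500 ≈ 0.912400
step 4 [2y] swap r/2=1169/36839: DF=(1 − 1169/36839·(0.966200+0.922200+0.912400))/(1+1169/36839) = 8831/10000 ≈ 0.883100
step 5 [2.5y] zero: DF = P = 4191/5000 ≈ 0.838200
step 6 [3y] swap r/2=550/17857: DF=(1 − 550/17857·(0.966200+0.922200+0.912400+0.883100+0.838200))/(1+550/17857) = 167/200 ≈ 0.835000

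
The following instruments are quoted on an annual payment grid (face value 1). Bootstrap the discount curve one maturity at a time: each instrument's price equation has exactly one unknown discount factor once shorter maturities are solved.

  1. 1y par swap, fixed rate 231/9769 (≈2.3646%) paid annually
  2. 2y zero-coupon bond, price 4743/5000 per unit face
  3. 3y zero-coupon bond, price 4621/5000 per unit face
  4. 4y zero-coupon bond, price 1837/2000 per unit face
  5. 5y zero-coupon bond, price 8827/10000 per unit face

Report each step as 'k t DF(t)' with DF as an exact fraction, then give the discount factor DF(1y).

step 1 [1y] swap r/1=231/9769: DF=(1 − 231/9769·(0))/(1+231/9769) = 9769/10000 ≈ 0.976900
step 2 [2y] zero: DF = P = 4743/5000 ≈ 0.948600
step 3 [3y] zero: DF = P = 4621/5000 ≈ 0.924200
step 4 [4y] zero: DF = P = 1837/2000 ≈ 0.918500
step 5 [5y] zero: DF = P = 8827/10000 ≈ 0.882700

1 1 9769/10000
2 2 4743/5000
3 3 4621/5000
4 4 1837/2000
5 5 8827/10000
DF(1y) = 9769/10000 ≈ 0.976900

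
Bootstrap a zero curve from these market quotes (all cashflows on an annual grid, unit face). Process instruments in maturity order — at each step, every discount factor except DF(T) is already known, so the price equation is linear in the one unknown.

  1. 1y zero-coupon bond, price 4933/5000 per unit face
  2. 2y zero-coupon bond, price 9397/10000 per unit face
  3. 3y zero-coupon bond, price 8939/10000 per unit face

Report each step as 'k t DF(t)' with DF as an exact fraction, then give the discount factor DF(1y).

1 1 4933/5000
2 2 9397/10000
3 3 8939/10000
DF(1y) = 4933/5000 ≈ 0.986600

step 1 [1y] zero: DF = P = 4933/5000 ≈ 0.986600
step 2 [2y] zero: DF = P = 9397/10000 ≈ 0.939700
step 3 [3y] zero: DF = P = 8939/10000 ≈ 0.893900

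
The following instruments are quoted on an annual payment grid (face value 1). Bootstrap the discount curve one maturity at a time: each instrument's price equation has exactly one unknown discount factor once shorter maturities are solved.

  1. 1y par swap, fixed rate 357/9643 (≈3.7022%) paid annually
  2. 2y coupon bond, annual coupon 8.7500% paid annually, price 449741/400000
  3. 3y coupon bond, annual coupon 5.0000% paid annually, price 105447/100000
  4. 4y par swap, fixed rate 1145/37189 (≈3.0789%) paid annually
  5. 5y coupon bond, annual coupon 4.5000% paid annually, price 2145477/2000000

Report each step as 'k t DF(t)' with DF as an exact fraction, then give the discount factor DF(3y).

1 1 9643/10000
2 2 9563/10000
3 3 1141/1250
4 4 1771/2000
5 5 1083/1250
DF(3y) = 1141/1250 ≈ 0.912800

step 1 [1y] swap r/1=357/9643: DF=(1 − 357/9643·(0))/(1+357/9643) = 9643/10000 ≈ 0.964300
step 2 [2y] bond c/1=7/80: DF=(449741/400000 − 7/80·(0.964300))/(1+7/80) = 9563/10000 ≈ 0.956300
step 3 [3y] bond c/1=1/20: DF=(105447/100000 − 1/20·(0.964300+0.956300))/(1+1/20) = 1141/1250 ≈ 0.912800
step 4 [4y] swap r/1=1145/37189: DF=(1 − 1145/37189·(0.964300+0.956300+0.912800))/(1+1145/37189) = 1771/2000 ≈ 0.885500
step 5 [5y] bond c/1=9/200: DF=(2145477/2000000 − 9/200·(0.964300+0.956300+0.912800+0.885500))/(1+9/200) = 1083/1250 ≈ 0.866400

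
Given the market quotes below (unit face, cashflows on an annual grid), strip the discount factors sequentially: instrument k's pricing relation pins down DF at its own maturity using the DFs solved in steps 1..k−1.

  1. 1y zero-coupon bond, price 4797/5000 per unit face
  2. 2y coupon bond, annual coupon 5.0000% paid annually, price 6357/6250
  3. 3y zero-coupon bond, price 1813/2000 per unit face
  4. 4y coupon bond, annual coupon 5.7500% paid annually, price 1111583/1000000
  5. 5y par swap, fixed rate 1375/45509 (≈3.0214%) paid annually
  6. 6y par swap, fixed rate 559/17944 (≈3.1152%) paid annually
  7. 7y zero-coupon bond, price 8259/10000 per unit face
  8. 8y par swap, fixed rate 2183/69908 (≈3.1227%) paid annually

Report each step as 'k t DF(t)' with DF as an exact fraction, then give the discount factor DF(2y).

1 1 4797/5000
2 2 923/1000
3 3 1813/2000
4 4 1799/2000
5 5 69/80
6 6 8323/10000
7 7 8259/10000
8 8 7817/10000
DF(2y) = 923/1000 ≈ 0.923000

step 1 [1y] zero: DF = P = 4797/5000 ≈ 0.959400
step 2 [2y] bond c/1=1/20: DF=(6357/6250 − 1/20·(0.959400))/(1+1/20) = 923/1000 ≈ 0.923000
step 3 [3y] zero: DF = P = 1813/2000 ≈ 0.906500
step 4 [4y] bond c/1=23/400: DF=(1111583/1000000 − 23/400·(0.959400+0.923000+0.906500))/(1+23/400) = 1799/2000 ≈ 0.899500
step 5 [5y] swap r/1=1375/45509: DF=(1 − 1375/45509·(0.959400+0.923000+0.906500+0.899500))/(1+1375/45509) = 69/80 ≈ 0.862500
step 6 [6y] swap r/1=559/17944: DF=(1 − 559/17944·(0.959400+0.923000+0.906500+0.899500+0.862500))/(1+559/17944) = 8323/10000 ≈ 0.832300
step 7 [7y] zero: DF = P = 8259/10000 ≈ 0.825900
step 8 [8y] swap r/1=2183/69908: DF=(1 − 2183/69908·(0.959400+0.923000+0.906500+0.899500+0.862500+0.832300+0.825900))/(1+2183/69908) = 7817/10000 ≈ 0.781700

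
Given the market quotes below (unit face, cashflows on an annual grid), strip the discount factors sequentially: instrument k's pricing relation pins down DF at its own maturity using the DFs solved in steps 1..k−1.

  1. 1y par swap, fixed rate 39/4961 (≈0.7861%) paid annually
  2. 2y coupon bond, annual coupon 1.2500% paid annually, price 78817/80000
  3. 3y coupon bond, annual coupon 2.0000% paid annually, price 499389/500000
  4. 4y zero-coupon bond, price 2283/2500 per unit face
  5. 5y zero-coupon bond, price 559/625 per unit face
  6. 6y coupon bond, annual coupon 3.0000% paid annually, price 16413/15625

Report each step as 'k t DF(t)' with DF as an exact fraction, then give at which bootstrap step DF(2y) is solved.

1 1 4961/5000
2 2 1201/1250
3 3 9409/10000
4 4 2283/2500
5 5 559/625
6 6 8829/10000
DF(2y) is solved at step 2

step 1 [1y] swap r/1=39/4961: DF=(1 − 39/4961·(0))/(1+39/4961) = 4961/5000 ≈ 0.992200
step 2 [2y] bond c/1=1/80: DF=(78817/80000 − 1/80·(0.992200))/(1+1/80) = 1201/1250 ≈ 0.960800
step 3 [3y] bond c/1=1/50: DF=(499389/500000 − 1/50·(0.992200+0.960800))/(1+1/50) = 9409/10000 ≈ 0.940900
step 4 [4y] zero: DF = P = 2283/2500 ≈ 0.913200
step 5 [5y] zero: DF = P = 559/625 ≈ 0.894400
step 6 [6y] bond c/1=3/100: DF=(16413/15625 − 3/100·(0.992200+0.960800+0.940900+0.913200+0.894400))/(1+3/100) = 8829/10000 ≈ 0.882900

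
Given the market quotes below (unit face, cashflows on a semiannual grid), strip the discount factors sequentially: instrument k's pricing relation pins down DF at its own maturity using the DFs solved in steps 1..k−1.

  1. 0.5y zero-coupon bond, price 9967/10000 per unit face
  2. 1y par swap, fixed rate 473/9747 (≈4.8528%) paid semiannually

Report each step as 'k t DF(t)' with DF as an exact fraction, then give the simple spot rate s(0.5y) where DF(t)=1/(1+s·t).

1 1/2 9967/10000
2 1 9527/10000
s(0.5y) = (1/(9967/10000) − 1)/(1/2) = 66/9967 ≈ 0.6622%

step 1 [0.5y] zero: DF = P = 9967/10000 ≈ 0.996700
step 2 [1y] swap r/2=473/19494: DF=(1 − 473/19494·(0.996700))/(1+473/19494) = 9527/10000 ≈ 0.952700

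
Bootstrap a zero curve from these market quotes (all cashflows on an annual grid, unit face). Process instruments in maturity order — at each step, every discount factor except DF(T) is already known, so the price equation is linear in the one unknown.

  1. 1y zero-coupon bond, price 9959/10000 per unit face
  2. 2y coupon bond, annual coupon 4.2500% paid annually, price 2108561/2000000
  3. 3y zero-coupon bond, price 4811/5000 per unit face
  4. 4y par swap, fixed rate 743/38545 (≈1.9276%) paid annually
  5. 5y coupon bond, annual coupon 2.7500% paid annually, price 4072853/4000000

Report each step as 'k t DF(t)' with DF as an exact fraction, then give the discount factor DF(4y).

step 1 [1y] zero: DF = P = 9959/10000 ≈ 0.995900
step 2 [2y] bond c/1=17/400: DF=(2108561/2000000 − 17/400·(0.995900))/(1+17/400) = 9707/10000 ≈ 0.970700
step 3 [3y] zero: DF = P = 4811/5000 ≈ 0.962200
step 4 [4y] swap r/1=743/38545: DF=(1 − 743/38545·(0.995900+0.970700+0.962200))/(1+743/38545) = 9257/10000 ≈ 0.925700
step 5 [5y] bond c/1=11/400: DF=(4072853/4000000 − 11/400·(0.995900+0.970700+0.962200+0.925700))/(1+11/400) = 4439/5000 ≈ 0.887800

1 1 9959/10000
2 2 9707/10000
3 3 4811/5000
4 4 9257/10000
5 5 4439/5000
DF(4y) = 9257/10000 ≈ 0.925700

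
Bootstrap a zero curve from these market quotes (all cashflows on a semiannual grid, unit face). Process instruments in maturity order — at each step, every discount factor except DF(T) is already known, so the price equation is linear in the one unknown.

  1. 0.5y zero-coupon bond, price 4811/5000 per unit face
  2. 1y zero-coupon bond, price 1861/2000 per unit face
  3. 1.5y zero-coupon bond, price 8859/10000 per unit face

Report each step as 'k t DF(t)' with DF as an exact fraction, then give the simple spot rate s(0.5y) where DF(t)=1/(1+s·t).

step 1 [0.5y] zero: DF = P = 4811/5000 ≈ 0.962200
step 2 [1y] zero: DF = P = 1861/2000 ≈ 0.930500
step 3 [1.5y] zero: DF = P = 8859/10000 ≈ 0.885900

1 1/2 4811/5000
2 1 1861/2000
3 3/2 8859/10000
s(0.5y) = (1/(4811/5000) − 1)/(1/2) = 378/4811 ≈ 7.8570%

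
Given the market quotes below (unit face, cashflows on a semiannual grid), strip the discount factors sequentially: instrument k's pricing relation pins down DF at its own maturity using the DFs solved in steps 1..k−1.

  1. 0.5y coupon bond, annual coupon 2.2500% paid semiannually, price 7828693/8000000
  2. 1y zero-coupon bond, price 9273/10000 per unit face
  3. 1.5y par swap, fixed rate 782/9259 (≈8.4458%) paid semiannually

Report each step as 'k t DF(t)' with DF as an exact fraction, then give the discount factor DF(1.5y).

1 1/2 9677/10000
2 1 9273/10000
3 3/2 8827/10000
DF(1.5y) = 8827/10000 ≈ 0.882700

step 1 [0.5y] bond c/2=9/800: DF=(7828693/8000000 − 9/800·(0))/(1+9/800) = 9677/10000 ≈ 0.967700
step 2 [1y] zero: DF = P = 9273/10000 ≈ 0.927300
step 3 [1.5y] swap r/2=391/9259: DF=(1 − 391/9259·(0.967700+0.927300))/(1+391/9259) = 8827/10000 ≈ 0.882700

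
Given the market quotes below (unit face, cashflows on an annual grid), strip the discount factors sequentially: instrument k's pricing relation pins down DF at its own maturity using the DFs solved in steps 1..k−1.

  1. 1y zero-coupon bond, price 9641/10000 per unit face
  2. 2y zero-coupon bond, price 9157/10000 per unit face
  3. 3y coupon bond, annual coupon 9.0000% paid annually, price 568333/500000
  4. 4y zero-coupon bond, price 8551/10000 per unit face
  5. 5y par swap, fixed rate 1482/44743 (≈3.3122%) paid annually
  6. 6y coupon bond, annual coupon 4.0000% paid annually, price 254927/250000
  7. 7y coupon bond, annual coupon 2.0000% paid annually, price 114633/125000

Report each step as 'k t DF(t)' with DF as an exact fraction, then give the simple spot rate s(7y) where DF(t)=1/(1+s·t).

1 1 9641/10000
2 2 9157/10000
3 3 2219/2500
4 4 8551/10000
5 5 4259/5000
6 6 2021/2500
7 7 1591/2000
s(7y) = (1/(1591/2000) − 1)/(7) = 409/11137 ≈ 3.6724%

step 1 [1y] zero: DF = P = 9641/10000 ≈ 0.964100
step 2 [2y] zero: DF = P = 9157/10000 ≈ 0.915700
step 3 [3y] bond c/1=9/100: DF=(568333/500000 − 9/100·(0.964100+0.915700))/(1+9/100) = 2219/2500 ≈ 0.887600
step 4 [4y] zero: DF = P = 8551/10000 ≈ 0.855100
step 5 [5y] swap r/1=1482/44743: DF=(1 − 1482/44743·(0.964100+0.915700+0.887600+0.855100))/(1+1482/44743) = 4259/5000 ≈ 0.851800
step 6 [6y] bond c/1=1/25: DF=(254927/250000 − 1/25·(0.964100+0.915700+0.887600+0.855100+0.851800))/(1+1/25) = 2021/2500 ≈ 0.808400
step 7 [7y] bond c/1=1/50: DF=(114633/125000 − 1/50·(0.964100+0.915700+0.887600+0.855100+0.851800+0.808400))/(1+1/50) = 1591/2000 ≈ 0.795500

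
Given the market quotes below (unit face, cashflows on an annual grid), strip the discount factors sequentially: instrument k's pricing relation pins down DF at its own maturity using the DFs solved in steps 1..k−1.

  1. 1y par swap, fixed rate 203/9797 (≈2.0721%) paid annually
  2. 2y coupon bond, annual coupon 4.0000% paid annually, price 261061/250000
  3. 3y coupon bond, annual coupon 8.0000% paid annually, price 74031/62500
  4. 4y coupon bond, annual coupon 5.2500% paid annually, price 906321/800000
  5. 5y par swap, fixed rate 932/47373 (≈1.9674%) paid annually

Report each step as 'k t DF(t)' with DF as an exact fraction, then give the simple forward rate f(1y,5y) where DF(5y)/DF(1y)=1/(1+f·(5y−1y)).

1 1 9797/10000
2 2 604/625
3 3 4763/5000
4 4 4659/5000
5 5 2267/2500
f(1y,5y) = ((9797/10000)/(2267/2500) − 1)/(4) = 729/36272 ≈ 2.0098%

step 1 [1y] swap r/1=203/9797: DF=(1 − 203/9797·(0))/(1+203/9797) = 9797/10000 ≈ 0.979700
step 2 [2y] bond c/1=1/25: DF=(261061/250000 − 1/25·(0.979700))/(1+1/25) = 604/625 ≈ 0.966400
step 3 [3y] bond c/1=2/25: DF=(74031/62500 − 2/25·(0.979700+0.966400))/(1+2/25) = 4763/5000 ≈ 0.952600
step 4 [4y] bond c/1=21/400: DF=(906321/800000 − 21/400·(0.979700+0.966400+0.952600))/(1+21/400) = 4659/5000 ≈ 0.931800
step 5 [5y] swap r/1=932/47373: DF=(1 − 932/47373·(0.979700+0.966400+0.952600+0.931800))/(1+932/47373) = 2267/2500 ≈ 0.906800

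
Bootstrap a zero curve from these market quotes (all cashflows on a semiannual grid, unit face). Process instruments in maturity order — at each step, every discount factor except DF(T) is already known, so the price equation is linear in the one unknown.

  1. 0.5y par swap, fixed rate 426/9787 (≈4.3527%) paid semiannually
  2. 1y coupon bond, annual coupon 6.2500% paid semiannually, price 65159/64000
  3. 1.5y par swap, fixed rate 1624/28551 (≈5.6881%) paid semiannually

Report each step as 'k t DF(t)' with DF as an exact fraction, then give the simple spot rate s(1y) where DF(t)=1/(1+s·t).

1 1/2 9787/10000
2 1 1197/1250
3 3/2 2297/2500
s(1y) = (1/(1197/1250) − 1)/(1) = 53/1197 ≈ 4.4277%

step 1 [0.5y] swap r/2=213/9787: DF=(1 − 213/9787·(0))/(1+213/9787) = 9787/10000 ≈ 0.978700
step 2 [1y] bond c/2=1/32: DF=(65159/64000 − 1/32·(0.978700))/(1+1/32) = 1197/1250 ≈ 0.957600
step 3 [1.5y] swap r/2=812/28551: DF=(1 − 812/28551·(0.978700+0.957600))/(1+812/28551) = 2297/2500 ≈ 0.918800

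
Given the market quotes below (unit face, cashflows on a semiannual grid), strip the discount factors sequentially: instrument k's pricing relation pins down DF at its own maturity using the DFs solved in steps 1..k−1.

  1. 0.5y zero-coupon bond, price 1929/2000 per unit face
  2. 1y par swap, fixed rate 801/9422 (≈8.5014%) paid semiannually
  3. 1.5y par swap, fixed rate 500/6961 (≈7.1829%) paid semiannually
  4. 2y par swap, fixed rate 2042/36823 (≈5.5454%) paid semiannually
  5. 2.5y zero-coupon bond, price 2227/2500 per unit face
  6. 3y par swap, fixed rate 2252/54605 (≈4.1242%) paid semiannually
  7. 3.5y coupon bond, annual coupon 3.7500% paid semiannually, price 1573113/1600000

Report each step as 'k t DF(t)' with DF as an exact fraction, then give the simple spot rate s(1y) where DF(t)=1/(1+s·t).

1 1/2 1929/2000
2 1 9199/10000
3 3/2 9/10
4 2 8979/10000
5 5/2 2227/2500
6 3 4437/5000
7 7/2 4323/5000
s(1y) = (1/(9199/10000) − 1)/(1) = 801/9199 ≈ 8.7075%

step 1 [0.5y] zero: DF = P = 1929/2000 ≈ 0.964500
step 2 [1y] swap r/2=801/18844: DF=(1 − 801/18844·(0.964500))/(1+801/18844) = 9199/10000 ≈ 0.919900
step 3 [1.5y] swap r/2=250/6961: DF=(1 − 250/6961·(0.964500+0.919900))/(1+250/6961) = 9/10 ≈ 0.900000
step 4 [2y] swap r/2=1021/36823: DF=(1 − 1021/36823·(0.964500+0.919900+0.900000))/(1+1021/36823) = 8979/10000 ≈ 0.897900
step 5 [2.5y] zero: DF = P = 2227/2500 ≈ 0.890800
step 6 [3y] swap r/2=1126/54605: DF=(1 − 1126/54605·(0.964500+0.919900+0.900000+0.897900+0.890800))/(1+1126/54605) = 4437/5000 ≈ 0.887400
step 7 [3.5y] bond c/2=3/160: DF=(1573113/1600000 − 3/160·(0.964500+0.919900+0.900000+0.897900+0.890800+0.887400))/(1+3/160) = 4323/5000 ≈ 0.864600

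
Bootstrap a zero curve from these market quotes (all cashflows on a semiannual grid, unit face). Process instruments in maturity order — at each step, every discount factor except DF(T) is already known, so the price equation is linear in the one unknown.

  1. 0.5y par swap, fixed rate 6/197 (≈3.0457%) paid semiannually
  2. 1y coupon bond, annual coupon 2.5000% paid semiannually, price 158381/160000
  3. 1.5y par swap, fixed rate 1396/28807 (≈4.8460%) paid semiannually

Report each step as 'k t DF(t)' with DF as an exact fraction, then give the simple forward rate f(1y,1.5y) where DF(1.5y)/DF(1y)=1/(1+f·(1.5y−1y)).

step 1 [0.5y] swap r/2=3/197: DF=(1 − 3/197·(0))/(1+3/197) = 197/200 ≈ 0.985000
step 2 [1y] bond c/2=1/80: DF=(158381/160000 − 1/80·(0.985000))/(1+1/80) = 1931/2000 ≈ 0.965500
step 3 [1.5y] swap r/2=698/28807: DF=(1 − 698/28807·(0.985000+0.965500))/(1+698/28807) = 4651/5000 ≈ 0.930200

1 1/2 197/200
2 1 1931/2000
3 3/2 4651/5000
f(1y,1.5y) = ((1931/2000)/(4651/5000) − 1)/(1/2) = 353/4651 ≈ 7.5898%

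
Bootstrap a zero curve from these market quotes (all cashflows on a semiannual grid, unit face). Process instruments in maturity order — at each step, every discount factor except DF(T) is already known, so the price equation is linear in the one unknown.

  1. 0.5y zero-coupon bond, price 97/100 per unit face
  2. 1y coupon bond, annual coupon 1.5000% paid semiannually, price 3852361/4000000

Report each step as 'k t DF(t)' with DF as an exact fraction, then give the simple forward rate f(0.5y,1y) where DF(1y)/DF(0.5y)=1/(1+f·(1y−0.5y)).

1 1/2 97/100
2 1 9487/10000
f(0.5y,1y) = ((97/100)/(9487/10000) − 1)/(1/2) = 426/9487 ≈ 4.4904%

step 1 [0.5y] zero: DF = P = 97/100 ≈ 0.970000
step 2 [1y] bond c/2=3/400: DF=(3852361/4000000 − 3/400·(0.970000))/(1+3/400) = 9487/10000 ≈ 0.948700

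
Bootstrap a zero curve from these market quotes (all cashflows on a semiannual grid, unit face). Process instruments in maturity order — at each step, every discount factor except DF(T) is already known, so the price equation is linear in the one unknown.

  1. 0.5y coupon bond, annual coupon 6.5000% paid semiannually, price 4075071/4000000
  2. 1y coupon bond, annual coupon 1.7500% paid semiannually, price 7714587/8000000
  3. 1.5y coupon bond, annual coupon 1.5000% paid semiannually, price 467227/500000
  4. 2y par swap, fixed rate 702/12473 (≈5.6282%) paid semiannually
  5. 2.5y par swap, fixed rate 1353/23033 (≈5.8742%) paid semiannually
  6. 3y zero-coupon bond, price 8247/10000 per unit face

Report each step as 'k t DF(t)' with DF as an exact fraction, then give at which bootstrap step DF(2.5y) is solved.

1 1/2 9867/10000
2 1 4737/5000
3 3/2 9131/10000
4 2 8947/10000
5 5/2 8647/10000
6 3 8247/10000
DF(2.5y) is solved at step 5

step 1 [0.5y] bond c/2=13/400: DF=(4075071/4000000 − 13/400·(0))/(1+13/400) = 9867/10000 ≈ 0.986700
step 2 [1y] bond c/2=7/800: DF=(7714587/8000000 − 7/800·(0.986700))/(1+7/800) = 4737/5000 ≈ 0.947400
step 3 [1.5y] bond c/2=3/400: DF=(467227/500000 − 3/400·(0.986700+0.947400))/(1+3/400) = 9131/10000 ≈ 0.913100
step 4 [2y] swap r/2=351/12473: DF=(1 − 351/12473·(0.986700+0.947400+0.913100))/(1+351/12473) = 8947/10000 ≈ 0.894700
step 5 [2.5y] swap r/2=1353/46066: DF=(1 − 1353/46066·(0.986700+0.947400+0.913100+0.894700))/(1+1353/46066) = 8647/10000 ≈ 0.864700
step 6 [3y] zero: DF = P = 8247/10000 ≈ 0.824700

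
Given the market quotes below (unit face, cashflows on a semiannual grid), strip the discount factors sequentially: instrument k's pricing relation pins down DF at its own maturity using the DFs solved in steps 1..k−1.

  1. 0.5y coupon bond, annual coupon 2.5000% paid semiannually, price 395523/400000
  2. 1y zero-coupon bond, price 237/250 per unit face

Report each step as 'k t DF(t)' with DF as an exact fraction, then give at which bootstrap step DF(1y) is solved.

1 1/2 4883/5000
2 1 237/250
DF(1y) is solved at step 2

step 1 [0.5y] bond c/2=1/80: DF=(395523/400000 − 1/80·(0))/(1+1/80) = 4883/5000 ≈ 0.976600
step 2 [1y] zero: DF = P = 237/250 ≈ 0.948000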